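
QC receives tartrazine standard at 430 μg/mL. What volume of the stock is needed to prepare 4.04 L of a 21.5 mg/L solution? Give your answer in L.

21.5 mg/L = 21.5 μg/mL.
V₁ = C₂V₂/C₁ = 21.5 × 4.04 / 430 = 0.202 L.

0.202 L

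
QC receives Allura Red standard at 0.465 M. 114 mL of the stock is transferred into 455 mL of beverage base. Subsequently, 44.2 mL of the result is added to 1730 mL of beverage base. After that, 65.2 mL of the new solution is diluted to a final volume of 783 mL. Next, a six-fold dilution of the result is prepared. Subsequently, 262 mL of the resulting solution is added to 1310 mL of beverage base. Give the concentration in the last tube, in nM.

5370 nM

Overall dilution factor = 4.991 × 40.14 × 12.01 × 6 × 6 = 8.66 × 10⁴.
0.465 M / 8.66 × 10⁴ = 5.37 × 10⁻⁶ M = 5370 nM.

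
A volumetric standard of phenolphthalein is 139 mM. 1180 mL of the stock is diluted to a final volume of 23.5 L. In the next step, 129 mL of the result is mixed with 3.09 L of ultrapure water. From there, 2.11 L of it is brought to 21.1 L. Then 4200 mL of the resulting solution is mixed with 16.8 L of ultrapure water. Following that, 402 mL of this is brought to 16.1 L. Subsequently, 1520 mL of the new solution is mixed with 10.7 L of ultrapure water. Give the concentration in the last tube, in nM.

17.4 nM

Overall dilution factor = 19.92 × 24.95 × 10 × 5 × 40.05 × 8.039 = 8.00 × 10⁶.
139 mM / 8.00 × 10⁶ = 1.74 × 10⁻⁵ mM = 17.4 nM.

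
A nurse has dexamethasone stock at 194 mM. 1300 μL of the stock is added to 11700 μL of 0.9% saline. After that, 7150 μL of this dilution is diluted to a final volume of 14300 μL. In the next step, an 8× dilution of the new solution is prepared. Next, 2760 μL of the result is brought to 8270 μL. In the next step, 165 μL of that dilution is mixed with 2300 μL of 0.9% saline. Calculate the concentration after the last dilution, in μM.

Overall dilution factor = 10 × 2 × 8 × 2.996 × 14.94 = 7162.
194 mM / 7162 = 0.0271 mM = 27.1 μM.

27.1 μM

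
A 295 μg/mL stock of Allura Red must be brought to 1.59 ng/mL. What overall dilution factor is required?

1.86 × 10⁵

Factor = C₀/C_target = 295 μg/mL / 1.59 ng/mL = 1.86 × 10⁵.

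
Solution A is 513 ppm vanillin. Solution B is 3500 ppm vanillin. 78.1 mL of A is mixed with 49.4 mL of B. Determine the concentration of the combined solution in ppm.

1670 ppm

C_mix = (C_A·V_A + C_B·V_B)/(V_A + V_B) = (513×78.1 + 3500×49.4) / 127.5 = 1670 ppm.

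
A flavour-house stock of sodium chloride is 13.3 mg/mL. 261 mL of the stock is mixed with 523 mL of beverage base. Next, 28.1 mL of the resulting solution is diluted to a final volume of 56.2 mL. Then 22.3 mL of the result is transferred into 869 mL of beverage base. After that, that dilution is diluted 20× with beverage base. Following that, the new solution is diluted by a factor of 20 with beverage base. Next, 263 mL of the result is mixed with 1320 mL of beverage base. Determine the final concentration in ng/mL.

23.0 ng/mL

Overall dilution factor = 3.004 × 2 × 39.97 × 20 × 20 × 6.019 = 5.78 × 10⁵.
13.3 mg/mL / 5.78 × 10⁵ = 2.30 × 10⁻⁵ mg/mL = 23.0 ng/mL.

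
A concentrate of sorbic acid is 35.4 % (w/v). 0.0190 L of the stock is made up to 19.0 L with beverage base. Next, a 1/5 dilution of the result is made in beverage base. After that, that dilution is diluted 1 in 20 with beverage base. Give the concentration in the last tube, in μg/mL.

Overall dilution factor = 1000 × 5 × 20 = 1.00 × 10⁵.
35.4 % (w/v) / 1.00 × 10⁵ = 3.54 × 10⁻⁴ % (w/v) = 3.54 μg/mL.

3.54 μg/mL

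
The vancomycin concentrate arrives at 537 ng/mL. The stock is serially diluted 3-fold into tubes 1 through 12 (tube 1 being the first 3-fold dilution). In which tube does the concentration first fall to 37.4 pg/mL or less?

Tube n has concentration 537 ng/mL / 3ⁿ.
Need 3ⁿ ≥ 537 ng/mL / 37.4 pg/mL = 1.44 × 10⁴, so n ≥ 8.71.
First such tube: n = 9.

tube 9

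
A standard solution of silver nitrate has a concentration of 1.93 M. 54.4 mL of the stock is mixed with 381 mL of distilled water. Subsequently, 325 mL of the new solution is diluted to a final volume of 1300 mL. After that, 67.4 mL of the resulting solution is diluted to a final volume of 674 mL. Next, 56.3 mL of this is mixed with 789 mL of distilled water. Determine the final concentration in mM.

Overall dilution factor = 8.004 × 4 × 10 × 15.01 = 4807.
1.93 M / 4807 = 4.02 × 10⁻⁴ M = 0.402 mM.

0.402 mM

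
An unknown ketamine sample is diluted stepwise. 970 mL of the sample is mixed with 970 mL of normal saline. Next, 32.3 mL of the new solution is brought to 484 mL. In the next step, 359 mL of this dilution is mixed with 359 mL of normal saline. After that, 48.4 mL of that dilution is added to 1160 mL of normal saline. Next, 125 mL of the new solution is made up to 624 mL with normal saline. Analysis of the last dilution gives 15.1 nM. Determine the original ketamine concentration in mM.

Overall dilution factor = 2 × 14.98 × 2 × 24.97 × 4.992 = 7470.
Original = 15.1 nM × 7470 = 1.13 × 10⁵ nM = 0.113 mM.

0.113 mM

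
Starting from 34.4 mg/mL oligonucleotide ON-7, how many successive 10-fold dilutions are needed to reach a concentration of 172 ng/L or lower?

Need 10ⁿ ≥ 2.00 × 10⁸, so n ≥ log(2.00 × 10⁸)/log(10) = 8.30.
Minimum whole steps: n = 9.

9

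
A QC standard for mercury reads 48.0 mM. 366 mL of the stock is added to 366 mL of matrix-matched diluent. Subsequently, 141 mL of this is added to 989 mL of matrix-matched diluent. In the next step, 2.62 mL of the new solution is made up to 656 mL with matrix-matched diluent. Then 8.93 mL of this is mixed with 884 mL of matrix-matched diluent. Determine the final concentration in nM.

Overall dilution factor = 2 × 8.014 × 250.4 × 99.99 = 4.01 × 10⁵.
48.0 mM / 4.01 × 10⁵ = 1.20 × 10⁻⁴ mM = 120 nM.

120 nM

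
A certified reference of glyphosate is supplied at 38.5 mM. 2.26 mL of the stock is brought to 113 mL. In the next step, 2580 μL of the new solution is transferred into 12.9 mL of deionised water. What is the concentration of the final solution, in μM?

128 μM

Overall dilution factor = 50 × 6 = 300.
38.5 mM / 300 = 0.128 mM = 128 μM.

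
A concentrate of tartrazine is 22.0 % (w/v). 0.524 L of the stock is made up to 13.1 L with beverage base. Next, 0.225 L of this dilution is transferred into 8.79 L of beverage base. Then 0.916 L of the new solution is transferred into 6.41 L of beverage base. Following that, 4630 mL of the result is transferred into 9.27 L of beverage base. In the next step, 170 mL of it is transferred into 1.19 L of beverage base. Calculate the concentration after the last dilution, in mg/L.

Overall dilution factor = 25 × 40.07 × 7.998 × 3.002 × 8 = 1.92 × 10⁵.
22.0 % (w/v) / 1.92 × 10⁵ = 1.14 × 10⁻⁴ % (w/v) = 1.14 mg/L.

1.14 mg/L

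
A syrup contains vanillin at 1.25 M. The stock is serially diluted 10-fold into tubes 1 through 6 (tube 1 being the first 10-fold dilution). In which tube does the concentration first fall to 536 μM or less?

Tube n has concentration 1.25 M / 10ⁿ.
Need 10ⁿ ≥ 1.25 M / 536 μM = 2332, so n ≥ 3.37.
First such tube: n = 4.

tube 4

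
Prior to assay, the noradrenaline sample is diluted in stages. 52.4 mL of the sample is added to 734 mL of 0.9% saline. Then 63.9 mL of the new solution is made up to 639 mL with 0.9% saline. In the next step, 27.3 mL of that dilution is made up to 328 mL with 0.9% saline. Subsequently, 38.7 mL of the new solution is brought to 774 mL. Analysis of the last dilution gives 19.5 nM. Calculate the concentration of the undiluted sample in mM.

0.703 mM

Overall dilution factor = 15.01 × 10 × 12.01 × 20 = 3.61 × 10⁴.
Original = 19.5 nM × 3.61 × 10⁴ = 7.03 × 10⁵ nM = 0.703 mM.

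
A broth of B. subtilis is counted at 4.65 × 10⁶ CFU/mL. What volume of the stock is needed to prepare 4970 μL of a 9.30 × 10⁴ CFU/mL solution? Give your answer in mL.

0.0994 mL

V₁ = C₂V₂/C₁ = 9.30 × 10⁴ × 4970 / 4.65 × 10⁶ = 99.4 μL = 0.0994 mL.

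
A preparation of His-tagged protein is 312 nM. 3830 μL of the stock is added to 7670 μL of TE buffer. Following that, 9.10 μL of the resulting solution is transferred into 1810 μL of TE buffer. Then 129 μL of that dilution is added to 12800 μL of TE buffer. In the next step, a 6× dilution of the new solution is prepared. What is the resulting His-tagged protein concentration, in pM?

Overall dilution factor = 3.003 × 199.9 × 100.2 × 6 = 3.61 × 10⁵.
312 nM / 3.61 × 10⁵ = 8.64 × 10⁻⁴ nM = 0.864 pM.

0.864 pM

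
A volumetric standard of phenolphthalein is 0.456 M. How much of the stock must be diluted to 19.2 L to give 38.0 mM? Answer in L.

38.0 mM = 0.0380 M.
V₁ = C₂V₂/C₁ = 0.0380 × 19.2 / 0.456 = 1.60 L.

1.60 L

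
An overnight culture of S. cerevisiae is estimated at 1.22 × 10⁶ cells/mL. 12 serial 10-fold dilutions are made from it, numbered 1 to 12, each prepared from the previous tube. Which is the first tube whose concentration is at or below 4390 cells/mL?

tube 3

Tube n has concentration 1.22 × 10⁶ cells/mL / 10ⁿ.
Need 10ⁿ ≥ 1.22 × 10⁶ cells/mL / 4390 cells/mL = 278, so n ≥ 2.44.
First such tube: n = 3.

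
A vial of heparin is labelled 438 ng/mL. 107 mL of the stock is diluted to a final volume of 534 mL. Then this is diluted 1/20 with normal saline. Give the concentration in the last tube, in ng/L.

4390 ng/L

Overall dilution factor = 4.991 × 20 = 99.8.
438 ng/mL / 99.8 = 4.39 ng/mL = 4390 ng/L.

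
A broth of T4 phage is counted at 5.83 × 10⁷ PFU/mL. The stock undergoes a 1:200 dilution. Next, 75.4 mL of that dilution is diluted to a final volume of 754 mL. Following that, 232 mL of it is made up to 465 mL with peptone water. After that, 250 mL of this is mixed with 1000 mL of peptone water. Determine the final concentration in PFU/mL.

2910 PFU/mL

Overall dilution factor = 200 × 10 × 2.004 × 5 = 2.00 × 10⁴.
5.83 × 10⁷ PFU/mL / 2.00 × 10⁴ = 2910 PFU/mL.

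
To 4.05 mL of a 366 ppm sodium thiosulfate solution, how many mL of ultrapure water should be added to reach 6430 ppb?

6430 ppb = 6.43 ppm.
V₂ = C₁V₁/C₂ = 366 × 4.05 / 6.43 = 231 mL.
Diluent to add = V₂ − V₁ = 231 − 4.05 = 226 mL.

226 mL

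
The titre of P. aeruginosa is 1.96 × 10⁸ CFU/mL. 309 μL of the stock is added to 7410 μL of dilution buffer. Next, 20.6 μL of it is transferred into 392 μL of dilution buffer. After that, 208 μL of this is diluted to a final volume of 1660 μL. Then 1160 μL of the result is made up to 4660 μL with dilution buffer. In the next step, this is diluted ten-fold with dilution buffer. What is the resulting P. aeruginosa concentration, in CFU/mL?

1220 CFU/mL

Overall dilution factor = 24.98 × 20.03 × 7.981 × 4.017 × 10 = 1.60 × 10⁵.
1.96 × 10⁸ CFU/mL / 1.60 × 10⁵ = 1220 CFU/mL.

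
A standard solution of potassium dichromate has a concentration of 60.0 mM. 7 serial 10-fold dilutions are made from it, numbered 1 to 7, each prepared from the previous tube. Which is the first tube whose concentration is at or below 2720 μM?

tube 2

Tube n has concentration 60.0 mM / 10ⁿ.
Need 10ⁿ ≥ 60.0 mM / 2720 μM = 22.1, so n ≥ 1.34.
First such tube: n = 2.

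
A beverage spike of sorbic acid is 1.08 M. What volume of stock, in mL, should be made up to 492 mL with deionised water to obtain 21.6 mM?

9.84 mL

21.6 mM = 0.0216 M.
V₁ = C₂V₂/C₁ = 0.0216 × 492 / 1.08 = 9.84 mL.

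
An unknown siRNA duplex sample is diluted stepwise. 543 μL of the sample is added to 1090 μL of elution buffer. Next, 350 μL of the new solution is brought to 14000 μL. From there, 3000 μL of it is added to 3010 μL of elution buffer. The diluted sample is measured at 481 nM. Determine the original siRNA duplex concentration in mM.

0.116 mM

Overall dilution factor = 3.007 × 40 × 2.003 = 241.
Original = 481 nM × 241 = 1.16 × 10⁵ nM = 0.116 mM.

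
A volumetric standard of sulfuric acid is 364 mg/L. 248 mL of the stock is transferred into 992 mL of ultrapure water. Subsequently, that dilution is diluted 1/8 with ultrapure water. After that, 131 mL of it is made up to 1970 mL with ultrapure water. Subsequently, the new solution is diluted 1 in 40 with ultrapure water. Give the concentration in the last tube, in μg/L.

Overall dilution factor = 5 × 8 × 15.04 × 40 = 2.41 × 10⁴.
364 mg/L / 2.41 × 10⁴ = 0.0151 mg/L = 15.1 μg/L.

15.1 μg/L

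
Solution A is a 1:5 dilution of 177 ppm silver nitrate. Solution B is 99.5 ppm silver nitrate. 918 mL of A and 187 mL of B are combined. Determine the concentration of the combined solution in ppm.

46.2 ppm

C_A = 177 ppm / 5 = 35.4 ppm.
C_mix = (C_A·V_A + C_B·V_B)/(V_A + V_B) = (35.4×918 + 99.5×187) / 1105 = 46.2 ppm.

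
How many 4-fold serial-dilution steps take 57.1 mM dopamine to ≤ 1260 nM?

8

Need 4ⁿ ≥ 4.53 × 10⁴, so n ≥ log(4.53 × 10⁴)/log(4) = 7.73.
Minimum whole steps: n = 8.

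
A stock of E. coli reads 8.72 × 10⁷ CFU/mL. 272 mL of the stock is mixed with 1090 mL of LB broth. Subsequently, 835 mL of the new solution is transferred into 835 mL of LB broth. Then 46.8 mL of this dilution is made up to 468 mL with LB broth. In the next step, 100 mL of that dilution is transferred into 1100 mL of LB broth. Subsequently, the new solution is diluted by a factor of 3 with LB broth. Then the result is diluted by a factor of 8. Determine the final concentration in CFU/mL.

3020 CFU/mL

Overall dilution factor = 5.007 × 2 × 10 × 12 × 3 × 8 = 2.88 × 10⁴.
8.72 × 10⁷ CFU/mL / 2.88 × 10⁴ = 3020 CFU/mL.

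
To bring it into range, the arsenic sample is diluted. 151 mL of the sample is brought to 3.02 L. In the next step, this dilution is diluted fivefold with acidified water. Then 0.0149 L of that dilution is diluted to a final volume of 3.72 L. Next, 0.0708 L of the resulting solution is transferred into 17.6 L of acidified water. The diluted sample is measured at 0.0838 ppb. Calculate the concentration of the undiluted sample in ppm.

522 ppm

Overall dilution factor = 20 × 5 × 249.7 × 249.6 = 6.23 × 10⁶.
Original = 0.0838 ppb × 6.23 × 10⁶ = 5.22 × 10⁵ ppb = 522 ppm.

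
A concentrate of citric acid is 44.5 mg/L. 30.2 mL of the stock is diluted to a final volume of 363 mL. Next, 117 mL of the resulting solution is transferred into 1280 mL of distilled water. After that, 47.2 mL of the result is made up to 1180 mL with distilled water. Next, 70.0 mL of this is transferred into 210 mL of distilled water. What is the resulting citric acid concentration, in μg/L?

3.10 μg/L

Overall dilution factor = 12.02 × 11.94 × 25 × 4 = 1.44 × 10⁴.
44.5 mg/L / 1.44 × 10⁴ = 3.10 × 10⁻³ mg/L = 3.10 μg/L.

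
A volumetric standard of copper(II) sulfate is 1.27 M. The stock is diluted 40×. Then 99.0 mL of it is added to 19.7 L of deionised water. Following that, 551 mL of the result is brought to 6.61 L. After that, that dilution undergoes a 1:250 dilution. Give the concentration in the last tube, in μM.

0.0529 μM

Overall dilution factor = 40 × 200.0 × 12.00 × 250 = 2.40 × 10⁷.
1.27 M / 2.40 × 10⁷ = 5.29 × 10⁻⁸ M = 0.0529 μM.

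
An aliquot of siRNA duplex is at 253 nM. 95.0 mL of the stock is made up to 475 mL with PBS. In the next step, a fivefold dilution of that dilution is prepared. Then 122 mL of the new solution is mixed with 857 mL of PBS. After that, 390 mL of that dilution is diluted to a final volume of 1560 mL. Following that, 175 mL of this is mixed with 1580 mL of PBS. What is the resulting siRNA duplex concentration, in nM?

0.0314 nM

Overall dilution factor = 5 × 5 × 8.025 × 4 × 10.03 = 8048.
253 nM / 8048 = 0.0314 nM.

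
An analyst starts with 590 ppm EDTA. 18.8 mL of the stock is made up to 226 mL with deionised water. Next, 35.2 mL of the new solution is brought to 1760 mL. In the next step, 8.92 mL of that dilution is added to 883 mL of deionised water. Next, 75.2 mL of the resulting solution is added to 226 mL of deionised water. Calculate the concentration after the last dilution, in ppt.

Overall dilution factor = 12.02 × 50 × 99.99 × 4.005 = 2.41 × 10⁵.
590 ppm / 2.41 × 10⁵ = 2.45 × 10⁻³ ppm = 2450 ppt.

2450 ppt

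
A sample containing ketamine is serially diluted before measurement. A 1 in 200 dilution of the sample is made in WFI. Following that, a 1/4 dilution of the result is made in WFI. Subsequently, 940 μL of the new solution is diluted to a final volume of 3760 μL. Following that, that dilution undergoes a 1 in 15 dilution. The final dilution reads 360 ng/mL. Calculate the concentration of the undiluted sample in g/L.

17.3 g/L

Overall dilution factor = 200 × 4 × 4 × 15 = 4.80 × 10⁴.
Original = 360 ng/mL × 4.80 × 10⁴ = 1.73 × 10⁷ ng/mL = 17.3 g/L.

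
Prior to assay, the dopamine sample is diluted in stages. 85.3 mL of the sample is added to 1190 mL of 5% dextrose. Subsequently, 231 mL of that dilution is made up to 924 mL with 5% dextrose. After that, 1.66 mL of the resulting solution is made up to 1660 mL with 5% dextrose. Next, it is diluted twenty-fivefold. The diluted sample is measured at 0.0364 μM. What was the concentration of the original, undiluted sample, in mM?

54.4 mM

Overall dilution factor = 14.95 × 4 × 1000 × 25 = 1.50 × 10⁶.
Original = 0.0364 μM × 1.50 × 10⁶ = 5.44 × 10⁴ μM = 54.4 mM.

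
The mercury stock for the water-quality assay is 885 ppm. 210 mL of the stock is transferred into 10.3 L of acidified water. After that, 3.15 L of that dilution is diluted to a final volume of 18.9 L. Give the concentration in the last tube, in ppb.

Overall dilution factor = 50.05 × 6 = 300.
885 ppm / 300 = 2.95 ppm = 2950 ppb.

2950 ppb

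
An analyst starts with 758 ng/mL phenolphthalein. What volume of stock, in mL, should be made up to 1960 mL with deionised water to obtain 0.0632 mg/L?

163 mL

0.0632 mg/L = 63.2 ng/mL.
V₁ = C₂V₂/C₁ = 63.2 × 1960 / 758 = 163 mL.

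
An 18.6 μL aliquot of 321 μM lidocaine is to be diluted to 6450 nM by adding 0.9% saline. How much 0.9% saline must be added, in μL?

907 μL

6450 nM = 6.45 μM.
V₂ = C₁V₁/C₂ = 321 × 18.6 / 6.45 = 926 μL.
Diluent to add = V₂ − V₁ = 926 − 18.6 = 907 μL.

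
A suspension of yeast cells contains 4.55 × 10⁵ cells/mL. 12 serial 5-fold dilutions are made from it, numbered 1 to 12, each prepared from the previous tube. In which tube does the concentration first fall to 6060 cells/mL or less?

Tube n has concentration 4.55 × 10⁵ cells/mL / 5ⁿ.
Need 5ⁿ ≥ 4.55 × 10⁵ cells/mL / 6060 cells/mL = 75.1, so n ≥ 2.68.
First such tube: n = 3.

tube 3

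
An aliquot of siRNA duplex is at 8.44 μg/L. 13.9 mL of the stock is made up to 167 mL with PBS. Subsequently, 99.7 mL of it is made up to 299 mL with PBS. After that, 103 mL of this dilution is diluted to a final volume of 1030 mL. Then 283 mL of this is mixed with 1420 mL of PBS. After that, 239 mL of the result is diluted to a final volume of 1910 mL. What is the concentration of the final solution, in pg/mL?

0.487 pg/mL

Overall dilution factor = 12.01 × 2.999 × 10 × 6.018 × 7.992 = 1.73 × 10⁴.
8.44 μg/L / 1.73 × 10⁴ = 4.87 × 10⁻⁴ μg/L = 0.487 pg/mL.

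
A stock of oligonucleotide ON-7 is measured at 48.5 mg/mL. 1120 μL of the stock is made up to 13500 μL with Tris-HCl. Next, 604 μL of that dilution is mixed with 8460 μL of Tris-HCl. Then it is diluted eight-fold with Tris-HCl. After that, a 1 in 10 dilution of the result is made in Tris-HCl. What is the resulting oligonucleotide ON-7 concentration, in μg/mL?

3.35 μg/mL

Overall dilution factor = 12.05 × 15.01 × 8 × 10 = 1.45 × 10⁴.
48.5 mg/mL / 1.45 × 10⁴ = 3.35 × 10⁻³ mg/mL = 3.35 μg/mL.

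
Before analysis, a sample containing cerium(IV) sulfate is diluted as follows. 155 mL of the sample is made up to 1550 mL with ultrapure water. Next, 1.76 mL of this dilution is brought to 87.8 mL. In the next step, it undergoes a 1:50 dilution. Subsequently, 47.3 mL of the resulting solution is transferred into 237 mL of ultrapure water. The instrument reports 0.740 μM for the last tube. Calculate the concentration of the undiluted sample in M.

Overall dilution factor = 10 × 49.89 × 50 × 6.011 = 1.50 × 10⁵.
Original = 0.740 μM × 1.50 × 10⁵ = 1.11 × 10⁵ μM = 0.111 M.

0.111 M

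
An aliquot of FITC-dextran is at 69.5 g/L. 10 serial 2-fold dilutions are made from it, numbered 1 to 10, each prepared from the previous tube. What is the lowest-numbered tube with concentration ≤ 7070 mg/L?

Tube n has concentration 69.5 g/L / 2ⁿ.
Need 2ⁿ ≥ 69.5 g/L / 7070 mg/L = 9.83, so n ≥ 3.30.
First such tube: n = 4.

tube 4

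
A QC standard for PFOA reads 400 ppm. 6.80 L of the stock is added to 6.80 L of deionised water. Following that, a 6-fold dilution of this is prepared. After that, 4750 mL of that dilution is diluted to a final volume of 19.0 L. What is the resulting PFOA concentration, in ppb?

Overall dilution factor = 2 × 6 × 4 = 48.0.
400 ppm / 48.0 = 8.33 ppm = 8330 ppb.

8330 ppb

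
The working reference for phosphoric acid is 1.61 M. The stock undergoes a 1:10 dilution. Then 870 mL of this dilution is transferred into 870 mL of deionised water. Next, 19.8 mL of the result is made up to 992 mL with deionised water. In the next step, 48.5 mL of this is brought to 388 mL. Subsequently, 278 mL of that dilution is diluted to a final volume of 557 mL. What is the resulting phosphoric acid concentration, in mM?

0.100 mM

Overall dilution factor = 10 × 2 × 50.10 × 8 × 2.004 = 1.61 × 10⁴.
1.61 M / 1.61 × 10⁴ = 1.00 × 10⁻⁴ M = 0.100 mM.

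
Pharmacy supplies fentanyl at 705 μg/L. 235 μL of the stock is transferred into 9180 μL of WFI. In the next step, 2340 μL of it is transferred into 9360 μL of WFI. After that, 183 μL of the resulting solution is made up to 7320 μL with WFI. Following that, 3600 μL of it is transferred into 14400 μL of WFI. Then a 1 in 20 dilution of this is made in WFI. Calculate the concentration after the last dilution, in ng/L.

0.880 ng/L

Overall dilution factor = 40.06 × 5 × 40 × 5 × 20 = 8.01 × 10⁵.
705 μg/L / 8.01 × 10⁵ = 8.80 × 10⁻⁴ μg/L = 0.880 ng/L.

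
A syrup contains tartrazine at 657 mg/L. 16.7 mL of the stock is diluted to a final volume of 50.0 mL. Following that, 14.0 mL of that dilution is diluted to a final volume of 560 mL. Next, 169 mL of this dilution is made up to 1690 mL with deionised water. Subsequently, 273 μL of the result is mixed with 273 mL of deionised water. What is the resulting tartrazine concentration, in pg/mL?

548 pg/mL

Overall dilution factor = 2.994 × 40 × 10 × 1001 = 1.20 × 10⁶.
657 mg/L / 1.20 × 10⁶ = 5.48 × 10⁻⁴ mg/L = 548 pg/mL.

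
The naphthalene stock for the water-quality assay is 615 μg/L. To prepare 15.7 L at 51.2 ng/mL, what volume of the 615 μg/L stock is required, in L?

1.31 L

51.2 ng/mL = 51.2 μg/L.
V₁ = C₂V₂/C₁ = 51.2 × 15.7 / 615 = 1.31 L.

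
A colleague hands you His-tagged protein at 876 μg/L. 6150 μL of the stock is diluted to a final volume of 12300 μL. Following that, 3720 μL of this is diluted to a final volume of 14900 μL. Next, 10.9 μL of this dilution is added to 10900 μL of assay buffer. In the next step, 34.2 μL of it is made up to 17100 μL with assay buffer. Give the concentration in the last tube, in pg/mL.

0.218 pg/mL

Overall dilution factor = 2 × 4.005 × 1001 × 500 = 4.01 × 10⁶.
876 μg/L / 4.01 × 10⁶ = 2.18 × 10⁻⁴ μg/L = 0.218 pg/mL.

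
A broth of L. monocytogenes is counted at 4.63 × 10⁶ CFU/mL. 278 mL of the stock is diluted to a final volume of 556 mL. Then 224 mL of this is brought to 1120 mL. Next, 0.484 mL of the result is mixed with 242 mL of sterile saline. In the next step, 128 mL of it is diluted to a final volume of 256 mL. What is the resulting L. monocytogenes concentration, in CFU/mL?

462 CFU/mL

Overall dilution factor = 2 × 5 × 501 × 2 = 1.00 × 10⁴.
4.63 × 10⁶ CFU/mL / 1.00 × 10⁴ = 462 CFU/mL.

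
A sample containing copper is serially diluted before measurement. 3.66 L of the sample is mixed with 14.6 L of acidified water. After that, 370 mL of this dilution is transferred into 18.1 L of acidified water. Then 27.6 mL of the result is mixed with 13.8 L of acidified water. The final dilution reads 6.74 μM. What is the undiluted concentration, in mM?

841 mM

Overall dilution factor = 4.989 × 49.92 × 501 = 1.25 × 10⁵.
Original = 6.74 μM × 1.25 × 10⁵ = 8.41 × 10⁵ μM = 841 mM.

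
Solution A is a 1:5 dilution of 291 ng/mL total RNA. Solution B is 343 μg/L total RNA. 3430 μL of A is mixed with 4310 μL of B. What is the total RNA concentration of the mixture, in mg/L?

0.217 mg/L

C_A = 291 ng/mL / 5 = 58.2 ng/mL.
C_B = 343 μg/L = 343 ng/mL.
C_mix = (C_A·V_A + C_B·V_B)/(V_A + V_B) = (58.2×3430 + 343×4310) / 7740 = 217 ng/mL = 0.217 mg/L.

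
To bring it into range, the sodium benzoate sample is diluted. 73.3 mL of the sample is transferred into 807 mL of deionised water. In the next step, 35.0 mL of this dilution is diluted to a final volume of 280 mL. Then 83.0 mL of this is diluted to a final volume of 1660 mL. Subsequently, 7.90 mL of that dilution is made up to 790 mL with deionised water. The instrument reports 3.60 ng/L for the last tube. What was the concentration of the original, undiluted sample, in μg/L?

692 μg/L

Overall dilution factor = 12.01 × 8 × 20 × 100 = 1.92 × 10⁵.
Original = 3.60 ng/L × 1.92 × 10⁵ = 6.92 × 10⁵ ng/L = 692 μg/L.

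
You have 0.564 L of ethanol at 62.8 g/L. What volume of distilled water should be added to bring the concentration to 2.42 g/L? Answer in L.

V₂ = C₁V₁/C₂ = 62.8 × 0.564 / 2.42 = 14.6 L.
Diluent to add = V₂ − V₁ = 14.6 − 0.564 = 14.1 L.

14.1 L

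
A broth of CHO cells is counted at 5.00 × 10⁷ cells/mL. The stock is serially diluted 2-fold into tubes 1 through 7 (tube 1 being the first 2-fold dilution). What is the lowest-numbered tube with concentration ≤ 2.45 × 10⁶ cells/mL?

tube 5

Tube n has concentration 5.00 × 10⁷ cells/mL / 2ⁿ.
Need 2ⁿ ≥ 5.00 × 10⁷ cells/mL / 2.45 × 10⁶ cells/mL = 20.4, so n ≥ 4.35.
First such tube: n = 5.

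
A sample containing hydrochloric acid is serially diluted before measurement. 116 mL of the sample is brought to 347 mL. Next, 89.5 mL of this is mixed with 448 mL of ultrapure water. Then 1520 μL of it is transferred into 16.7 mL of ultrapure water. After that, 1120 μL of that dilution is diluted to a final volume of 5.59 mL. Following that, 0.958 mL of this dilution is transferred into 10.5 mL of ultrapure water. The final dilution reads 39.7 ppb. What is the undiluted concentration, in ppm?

510 ppm

Overall dilution factor = 2.991 × 6.006 × 11.99 × 4.991 × 11.96 = 1.29 × 10⁴.
Original = 39.7 ppb × 1.29 × 10⁴ = 5.10 × 10⁵ ppb = 510 ppm.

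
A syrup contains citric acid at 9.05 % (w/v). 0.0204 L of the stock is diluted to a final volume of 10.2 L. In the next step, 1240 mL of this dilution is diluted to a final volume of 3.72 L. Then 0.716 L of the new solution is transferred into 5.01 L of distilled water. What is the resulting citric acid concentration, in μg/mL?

Overall dilution factor = 500 × 3 × 7.997 = 1.20 × 10⁴.
9.05 % (w/v) / 1.20 × 10⁴ = 7.54 × 10⁻⁴ % (w/v) = 7.54 μg/mL.

7.54 μg/mL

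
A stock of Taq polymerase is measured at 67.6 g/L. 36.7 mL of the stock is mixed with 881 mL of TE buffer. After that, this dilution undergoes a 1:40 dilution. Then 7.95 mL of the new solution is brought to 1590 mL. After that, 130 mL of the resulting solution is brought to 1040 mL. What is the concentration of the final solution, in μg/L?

Overall dilution factor = 25.01 × 40 × 200 × 8 = 1.60 × 10⁶.
67.6 g/L / 1.60 × 10⁶ = 4.22 × 10⁻⁵ g/L = 42.2 μg/L.

42.2 μg/L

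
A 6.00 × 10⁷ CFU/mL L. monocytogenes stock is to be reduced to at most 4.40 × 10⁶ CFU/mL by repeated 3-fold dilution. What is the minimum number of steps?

3

Need 3ⁿ ≥ 13.6, so n ≥ log(13.6)/log(3) = 2.38.
Minimum whole steps: n = 3.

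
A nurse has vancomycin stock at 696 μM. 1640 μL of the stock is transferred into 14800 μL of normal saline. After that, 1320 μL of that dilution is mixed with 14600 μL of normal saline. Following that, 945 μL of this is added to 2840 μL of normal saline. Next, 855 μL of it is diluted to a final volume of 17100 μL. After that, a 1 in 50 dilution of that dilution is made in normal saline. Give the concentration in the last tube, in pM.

1440 pM

Overall dilution factor = 10.02 × 12.06 × 4.005 × 20 × 50 = 4.84 × 10⁵.
696 μM / 4.84 × 10⁵ = 1.44 × 10⁻³ μM = 1440 pM.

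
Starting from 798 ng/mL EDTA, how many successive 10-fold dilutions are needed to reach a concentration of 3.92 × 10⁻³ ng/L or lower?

Need 10ⁿ ≥ 2.04 × 10⁸, so n ≥ log(2.04 × 10⁸)/log(10) = 8.31.
Minimum whole steps: n = 9.

9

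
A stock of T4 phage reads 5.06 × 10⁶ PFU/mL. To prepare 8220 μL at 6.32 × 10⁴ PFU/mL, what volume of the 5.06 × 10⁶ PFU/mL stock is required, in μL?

V₁ = C₂V₂/C₁ = 6.32 × 10⁴ × 8220 / 5.06 × 10⁶ = 103 μL.

103 μL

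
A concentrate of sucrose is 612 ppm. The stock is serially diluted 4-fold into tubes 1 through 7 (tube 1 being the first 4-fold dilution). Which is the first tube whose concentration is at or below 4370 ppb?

tube 4

Tube n has concentration 612 ppm / 4ⁿ.
Need 4ⁿ ≥ 612 ppm / 4370 ppb = 140, so n ≥ 3.56.
First such tube: n = 4.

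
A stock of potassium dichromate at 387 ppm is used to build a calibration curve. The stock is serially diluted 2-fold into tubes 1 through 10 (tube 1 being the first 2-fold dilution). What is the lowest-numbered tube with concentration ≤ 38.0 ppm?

tube 4

Tube n has concentration 387 ppm / 2ⁿ.
Need 2ⁿ ≥ 387 ppm / 38.0 ppm = 10.2, so n ≥ 3.35.
First such tube: n = 4.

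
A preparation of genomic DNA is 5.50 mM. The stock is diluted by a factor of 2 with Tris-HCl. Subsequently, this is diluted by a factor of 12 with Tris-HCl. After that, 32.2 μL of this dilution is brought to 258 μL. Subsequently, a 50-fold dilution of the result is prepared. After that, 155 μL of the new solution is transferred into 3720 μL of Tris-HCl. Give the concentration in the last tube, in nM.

Overall dilution factor = 2 × 12 × 8.012 × 50 × 25 = 2.40 × 10⁵.
5.50 mM / 2.40 × 10⁵ = 2.29 × 10⁻⁵ mM = 22.9 nM.

22.9 nM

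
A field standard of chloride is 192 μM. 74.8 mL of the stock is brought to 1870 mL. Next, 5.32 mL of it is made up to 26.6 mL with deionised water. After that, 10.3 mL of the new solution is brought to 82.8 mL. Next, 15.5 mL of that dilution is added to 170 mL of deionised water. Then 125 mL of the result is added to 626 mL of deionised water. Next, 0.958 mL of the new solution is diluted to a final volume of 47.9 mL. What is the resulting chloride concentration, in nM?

0.0531 nM

Overall dilution factor = 25 × 5 × 8.039 × 11.97 × 6.008 × 50 = 3.61 × 10⁶.
192 μM / 3.61 × 10⁶ = 5.31 × 10⁻⁵ μM = 0.0531 nM.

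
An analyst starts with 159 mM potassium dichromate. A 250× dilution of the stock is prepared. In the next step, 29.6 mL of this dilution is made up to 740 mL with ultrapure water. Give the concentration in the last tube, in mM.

0.0254 mM

Overall dilution factor = 250 × 25 = 6250.
159 mM / 6250 = 0.0254 mM.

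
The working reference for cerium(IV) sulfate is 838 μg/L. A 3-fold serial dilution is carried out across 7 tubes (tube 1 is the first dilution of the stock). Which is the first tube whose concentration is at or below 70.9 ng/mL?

Tube n has concentration 838 μg/L / 3ⁿ.
Need 3ⁿ ≥ 838 μg/L / 70.9 ng/mL = 11.8, so n ≥ 2.25.
First such tube: n = 3.

tube 3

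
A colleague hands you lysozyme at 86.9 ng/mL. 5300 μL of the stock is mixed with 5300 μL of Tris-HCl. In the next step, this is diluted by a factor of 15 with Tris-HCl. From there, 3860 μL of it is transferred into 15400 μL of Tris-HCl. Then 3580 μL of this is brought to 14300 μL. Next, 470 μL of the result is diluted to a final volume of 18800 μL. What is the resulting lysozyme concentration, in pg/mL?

Overall dilution factor = 2 × 15 × 4.990 × 3.994 × 40 = 2.39 × 10⁴.
86.9 ng/mL / 2.39 × 10⁴ = 3.63 × 10⁻³ ng/mL = 3.63 pg/mL.

3.63 pg/mL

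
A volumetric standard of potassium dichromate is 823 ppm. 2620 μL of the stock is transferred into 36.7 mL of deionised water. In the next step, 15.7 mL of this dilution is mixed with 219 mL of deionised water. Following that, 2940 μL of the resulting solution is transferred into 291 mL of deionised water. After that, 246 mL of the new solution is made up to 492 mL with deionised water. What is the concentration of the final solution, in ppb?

18.3 ppb

Overall dilution factor = 15.01 × 14.95 × 99.98 × 2 = 4.49 × 10⁴.
823 ppm / 4.49 × 10⁴ = 0.0183 ppm = 18.3 ppb.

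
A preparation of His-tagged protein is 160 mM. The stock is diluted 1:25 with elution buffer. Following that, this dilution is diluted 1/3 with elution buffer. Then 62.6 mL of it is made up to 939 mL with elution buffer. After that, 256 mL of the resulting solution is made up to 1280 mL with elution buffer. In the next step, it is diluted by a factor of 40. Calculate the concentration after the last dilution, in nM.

Overall dilution factor = 25 × 3 × 15 × 5 × 40 = 2.25 × 10⁵.
160 mM / 2.25 × 10⁵ = 7.11 × 10⁻⁴ mM = 711 nM.

711 nM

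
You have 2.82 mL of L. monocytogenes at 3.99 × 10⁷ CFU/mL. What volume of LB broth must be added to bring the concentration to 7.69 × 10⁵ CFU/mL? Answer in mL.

V₂ = C₁V₁/C₂ = 3.99 × 10⁷ × 2.82 / 7.69 × 10⁵ = 146 mL.
Diluent to add = V₂ − V₁ = 146 − 2.82 = 143 mL.

143 mL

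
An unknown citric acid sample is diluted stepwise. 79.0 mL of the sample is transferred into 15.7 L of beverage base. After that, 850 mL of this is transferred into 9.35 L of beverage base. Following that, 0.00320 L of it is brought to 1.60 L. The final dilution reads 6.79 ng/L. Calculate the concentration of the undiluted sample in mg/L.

Overall dilution factor = 199.7 × 12 × 500 = 1.20 × 10⁶.
Original = 6.79 ng/L × 1.20 × 10⁶ = 8.14 × 10⁶ ng/L = 8.14 mg/L.

8.14 mg/L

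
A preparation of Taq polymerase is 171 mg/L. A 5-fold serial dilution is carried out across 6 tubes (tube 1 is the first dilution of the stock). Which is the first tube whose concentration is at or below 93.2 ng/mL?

tube 5

Tube n has concentration 171 mg/L / 5ⁿ.
Need 5ⁿ ≥ 171 mg/L / 93.2 ng/mL = 1835, so n ≥ 4.67.
First such tube: n = 5.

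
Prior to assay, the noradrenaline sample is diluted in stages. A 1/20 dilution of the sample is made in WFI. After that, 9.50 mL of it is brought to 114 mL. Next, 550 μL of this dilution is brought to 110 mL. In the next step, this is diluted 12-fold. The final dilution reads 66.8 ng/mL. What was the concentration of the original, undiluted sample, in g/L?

38.5 g/L

Overall dilution factor = 20 × 12 × 200 × 12 = 5.76 × 10⁵.
Original = 66.8 ng/mL × 5.76 × 10⁵ = 3.85 × 10⁷ ng/mL = 38.5 g/L.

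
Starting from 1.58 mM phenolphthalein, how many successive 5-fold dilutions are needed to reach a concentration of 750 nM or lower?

Need 5ⁿ ≥ 2107, so n ≥ log(2107)/log(5) = 4.75.
Minimum whole steps: n = 5.

5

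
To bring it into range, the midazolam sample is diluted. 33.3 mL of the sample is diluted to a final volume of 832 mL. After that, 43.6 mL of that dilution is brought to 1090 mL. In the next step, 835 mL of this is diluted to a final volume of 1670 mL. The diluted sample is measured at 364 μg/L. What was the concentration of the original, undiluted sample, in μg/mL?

455 μg/mL

Overall dilution factor = 24.98 × 25 × 2 = 1249.
Original = 364 μg/L × 1249 = 4.55 × 10⁵ μg/L = 455 μg/mL.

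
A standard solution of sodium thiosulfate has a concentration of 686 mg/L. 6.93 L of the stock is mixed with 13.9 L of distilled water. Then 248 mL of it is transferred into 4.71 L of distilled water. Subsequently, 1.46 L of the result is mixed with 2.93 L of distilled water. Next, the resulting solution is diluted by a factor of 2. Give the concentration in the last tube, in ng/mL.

Overall dilution factor = 3.006 × 19.99 × 3.007 × 2 = 361.
686 mg/L / 361 = 1.90 mg/L = 1900 ng/mL.

1900 ng/mL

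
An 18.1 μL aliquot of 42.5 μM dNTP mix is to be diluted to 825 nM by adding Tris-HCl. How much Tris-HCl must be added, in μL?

914 μL

825 nM = 0.825 μM.
V₂ = C₁V₁/C₂ = 42.5 × 18.1 / 0.825 = 932 μL.
Diluent to add = V₂ − V₁ = 932 − 18.1 = 914 μL.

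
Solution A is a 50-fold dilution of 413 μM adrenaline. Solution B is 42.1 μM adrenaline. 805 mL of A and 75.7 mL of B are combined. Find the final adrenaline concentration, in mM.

C_A = 413 μM / 50 = 8.26 μM.
C_mix = (C_A·V_A + C_B·V_B)/(V_A + V_B) = (8.26×805 + 42.1×75.7) / 880.7 = 11.2 μM = 0.0112 mM.

0.0112 mM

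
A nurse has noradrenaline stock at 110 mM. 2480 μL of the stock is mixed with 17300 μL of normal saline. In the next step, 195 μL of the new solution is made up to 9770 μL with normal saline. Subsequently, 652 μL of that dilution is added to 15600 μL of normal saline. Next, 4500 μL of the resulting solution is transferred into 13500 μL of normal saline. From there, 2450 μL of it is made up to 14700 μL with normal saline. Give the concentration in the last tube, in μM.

Overall dilution factor = 7.976 × 50.10 × 24.93 × 4 × 6 = 2.39 × 10⁵.
110 mM / 2.39 × 10⁵ = 4.60 × 10⁻⁴ mM = 0.460 μM.

0.460 μM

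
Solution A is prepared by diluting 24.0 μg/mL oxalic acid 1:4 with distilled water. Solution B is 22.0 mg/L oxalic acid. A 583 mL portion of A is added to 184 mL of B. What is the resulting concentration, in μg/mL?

9.84 μg/mL

C_A = 24.0 μg/mL / 4 = 6.00 μg/mL.
C_B = 22.0 mg/L = 22.0 μg/mL.
C_mix = (C_A·V_A + C_B·V_B)/(V_A + V_B) = (6.00×583 + 22.0×184) / 767.0 = 9.84 μg/mL.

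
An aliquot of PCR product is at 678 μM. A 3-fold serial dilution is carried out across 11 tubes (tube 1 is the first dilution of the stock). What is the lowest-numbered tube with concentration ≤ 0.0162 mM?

Tube n has concentration 678 μM / 3ⁿ.
Need 3ⁿ ≥ 678 μM / 0.0162 mM = 41.9, so n ≥ 3.40.
First such tube: n = 4.

tube 4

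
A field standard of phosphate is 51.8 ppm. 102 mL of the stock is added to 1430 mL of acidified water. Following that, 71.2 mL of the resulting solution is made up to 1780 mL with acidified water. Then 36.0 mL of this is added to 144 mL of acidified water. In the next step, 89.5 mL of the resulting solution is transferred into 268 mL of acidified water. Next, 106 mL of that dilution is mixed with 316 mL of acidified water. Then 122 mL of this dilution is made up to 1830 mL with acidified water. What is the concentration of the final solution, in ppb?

0.116 ppb

Overall dilution factor = 15.02 × 25 × 5 × 3.994 × 3.981 × 15 = 4.48 × 10⁵.
51.8 ppm / 4.48 × 10⁵ = 1.16 × 10⁻⁴ ppm = 0.116 ppb.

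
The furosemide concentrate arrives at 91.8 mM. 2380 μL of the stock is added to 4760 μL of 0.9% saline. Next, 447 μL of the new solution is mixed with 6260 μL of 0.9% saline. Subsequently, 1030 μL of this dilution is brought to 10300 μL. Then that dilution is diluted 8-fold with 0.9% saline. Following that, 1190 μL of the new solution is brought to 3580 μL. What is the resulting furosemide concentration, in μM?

Overall dilution factor = 3 × 15.00 × 10 × 8 × 3.008 = 1.08 × 10⁴.
91.8 mM / 1.08 × 10⁴ = 8.47 × 10⁻³ mM = 8.47 μM.

8.47 μM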